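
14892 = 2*7446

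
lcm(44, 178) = 3916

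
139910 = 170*823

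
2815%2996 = 2815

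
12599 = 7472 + 5127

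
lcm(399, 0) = 0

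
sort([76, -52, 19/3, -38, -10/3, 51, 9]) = [-52, -38, -10/3, 19/3, 9, 51, 76]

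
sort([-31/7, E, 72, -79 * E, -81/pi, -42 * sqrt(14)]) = [-79 * E, -42 * sqrt(14), -81/pi, -31/7, E, 72]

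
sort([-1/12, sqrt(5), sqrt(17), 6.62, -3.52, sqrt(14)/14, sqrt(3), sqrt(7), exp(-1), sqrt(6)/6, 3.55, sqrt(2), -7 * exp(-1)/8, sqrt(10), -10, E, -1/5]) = [-10, -3.52, -7 * exp(-1)/8, -1/5, -1/12, sqrt(14)/14, exp(-1), sqrt(6)/6, sqrt(2), sqrt(3), sqrt(5), sqrt(7), E, sqrt(10), 3.55, sqrt(17), 6.62]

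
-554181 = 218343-772524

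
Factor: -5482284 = -1 * 2^2 * 3^1 * 79^1 * 5783^1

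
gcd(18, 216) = 18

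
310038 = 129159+180879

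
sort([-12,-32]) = [-32,-12]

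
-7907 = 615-8522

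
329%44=21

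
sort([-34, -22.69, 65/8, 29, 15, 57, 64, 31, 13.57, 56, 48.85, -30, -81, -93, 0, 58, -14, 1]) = [-93, -81, -34, -30, -22.69, -14, 0, 1, 65/8, 13.57, 15, 29, 31, 48.85, 56, 57, 58, 64]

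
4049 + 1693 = 5742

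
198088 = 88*2251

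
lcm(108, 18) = 108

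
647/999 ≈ 0.648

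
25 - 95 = -70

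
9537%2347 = 149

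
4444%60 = 4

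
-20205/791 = -25-430/791 ≈ -25.54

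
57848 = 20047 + 37801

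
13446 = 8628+4818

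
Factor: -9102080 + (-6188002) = -1 * 2^1 * 3^2 * 149^1 * 5701^1 = -15290082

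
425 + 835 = 1260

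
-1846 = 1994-3840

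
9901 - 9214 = 687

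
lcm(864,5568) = 50112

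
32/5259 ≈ 0.00608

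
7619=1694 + 5925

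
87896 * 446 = 39201616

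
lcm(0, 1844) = 0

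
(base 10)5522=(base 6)41322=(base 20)dg2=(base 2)1010110010010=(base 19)f5c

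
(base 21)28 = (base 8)62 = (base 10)50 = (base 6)122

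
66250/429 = 154+184/429 ≈ 154.43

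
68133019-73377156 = -5244137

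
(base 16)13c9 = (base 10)5065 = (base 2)1001111001001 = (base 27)6pg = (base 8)11711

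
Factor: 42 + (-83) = -1*41^1 = -41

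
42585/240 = 177+7/16 ≈ 177.44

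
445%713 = 445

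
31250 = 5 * 6250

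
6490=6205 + 285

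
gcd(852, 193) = 1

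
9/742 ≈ 0.0121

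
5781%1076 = 401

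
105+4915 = 5020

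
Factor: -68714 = -1*2^1*17^1*43^1*47^1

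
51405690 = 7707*6670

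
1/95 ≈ 0.0105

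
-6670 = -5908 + -762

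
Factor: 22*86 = 2^2*11^1*43^1 = 1892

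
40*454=18160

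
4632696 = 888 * 5217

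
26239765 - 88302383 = -62062618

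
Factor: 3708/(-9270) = -1 * 2^1 * 5^(-1) = -2/5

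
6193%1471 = 309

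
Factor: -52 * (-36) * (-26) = -1 * 2^5 * 3^2 * 13^2 = -48672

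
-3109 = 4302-7411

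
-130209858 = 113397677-243607535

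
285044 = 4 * 71261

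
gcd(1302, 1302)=1302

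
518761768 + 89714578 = 608476346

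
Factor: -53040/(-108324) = 2^2*3^(-2)*5^1*13^1*59^(-1) = 260/531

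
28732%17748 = 10984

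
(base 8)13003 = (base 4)1120003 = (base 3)21201201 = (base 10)5635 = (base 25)90a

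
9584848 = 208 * 46081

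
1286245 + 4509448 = 5795693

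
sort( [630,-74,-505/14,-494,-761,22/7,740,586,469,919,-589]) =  [-761,-589,-494,-74,-505/14,22/7,469,586,630,740,919]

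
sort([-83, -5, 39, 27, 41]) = [-83, -5, 27, 39, 41]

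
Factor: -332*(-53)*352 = 2^7*11^1*53^1*83^1 = 6193792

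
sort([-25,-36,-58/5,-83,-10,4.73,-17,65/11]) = [-83,-36,-25,-17,-58/5,-10,4.73,65/11]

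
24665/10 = 2466 + 1/2 = 2466.50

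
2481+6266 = 8747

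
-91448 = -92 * 994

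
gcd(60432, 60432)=60432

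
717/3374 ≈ 0.213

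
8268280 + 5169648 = 13437928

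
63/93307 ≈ 0.000675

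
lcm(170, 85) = 170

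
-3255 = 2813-6068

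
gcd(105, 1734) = 3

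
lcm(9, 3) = 9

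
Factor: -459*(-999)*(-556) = -1*2^2*3^6*17^1*37^1*139^1 = -254948796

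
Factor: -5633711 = -1*5633711^1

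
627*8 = 5016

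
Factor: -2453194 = -1 * 2^1 * 41^1 * 29917^1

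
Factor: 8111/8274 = 2^(-1) * 3^(-1) * 7^(-1) * 197^(-1) * 8111^1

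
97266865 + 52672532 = 149939397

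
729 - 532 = 197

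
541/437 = 1 + 104/437 ≈ 1.24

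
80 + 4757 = 4837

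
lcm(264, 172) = 11352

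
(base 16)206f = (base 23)fg0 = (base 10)8303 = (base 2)10000001101111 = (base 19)1400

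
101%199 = 101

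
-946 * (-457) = 432322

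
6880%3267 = 346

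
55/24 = 2+7/24 ≈ 2.29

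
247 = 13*19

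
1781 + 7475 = 9256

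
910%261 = 127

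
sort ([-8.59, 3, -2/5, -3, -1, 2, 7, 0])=[-8.59, -3, -1, -2/5, 0, 2, 3, 7]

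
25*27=675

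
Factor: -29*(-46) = 2^1*23^1*29^1 = 1334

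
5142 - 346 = 4796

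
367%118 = 13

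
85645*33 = 2826285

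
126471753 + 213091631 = 339563384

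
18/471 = 6/157 ≈ 0.0382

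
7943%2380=803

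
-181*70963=-12844303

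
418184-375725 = 42459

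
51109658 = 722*70789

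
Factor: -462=-1*2^1*3^1*7^1*11^1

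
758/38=19 + 18/19 ≈ 19.95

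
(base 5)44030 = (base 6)21543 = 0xbc7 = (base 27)43i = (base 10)3015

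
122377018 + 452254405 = 574631423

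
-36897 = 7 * (-5271) 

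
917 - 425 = 492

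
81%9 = 0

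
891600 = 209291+682309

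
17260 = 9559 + 7701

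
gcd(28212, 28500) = 12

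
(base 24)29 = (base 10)57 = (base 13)45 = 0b111001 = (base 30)1r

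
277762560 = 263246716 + 14515844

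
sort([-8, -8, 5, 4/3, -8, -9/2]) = [-8, -8, -8, -9/2, 4/3, 5]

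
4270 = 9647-5377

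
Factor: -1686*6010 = -1*2^2*3^1*5^1*281^1*601^1 = -10132860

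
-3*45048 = -135144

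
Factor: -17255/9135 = -1 * 3^(-2) * 17^1 = -17/9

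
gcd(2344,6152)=8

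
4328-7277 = -2949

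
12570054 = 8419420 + 4150634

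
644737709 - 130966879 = 513770830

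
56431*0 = 0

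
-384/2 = -192 = -192.00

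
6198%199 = 29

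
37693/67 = 562 + 39/67 ≈ 562.58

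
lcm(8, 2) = 8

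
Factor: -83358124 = -1 * 2^2 * 4357^1 * 4783^1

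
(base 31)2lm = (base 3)10120010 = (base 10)2595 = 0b101000100011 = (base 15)b80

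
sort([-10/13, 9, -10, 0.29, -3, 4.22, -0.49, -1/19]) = [-10, -3, -10/13, -0.49, -1/19, 0.29, 4.22, 9]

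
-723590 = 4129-727719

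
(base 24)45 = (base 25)41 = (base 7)203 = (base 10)101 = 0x65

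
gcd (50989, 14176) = 1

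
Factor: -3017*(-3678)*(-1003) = -1*2^1*3^1*7^1*17^1*59^1*431^1*613^1 = -11129815578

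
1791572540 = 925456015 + 866116525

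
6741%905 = 406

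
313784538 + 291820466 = 605605004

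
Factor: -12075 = -1 * 3^1 * 5^2 * 7^1 * 23^1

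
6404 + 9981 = 16385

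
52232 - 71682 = -19450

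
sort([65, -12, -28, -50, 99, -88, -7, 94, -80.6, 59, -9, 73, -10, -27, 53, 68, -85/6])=[-88, -80.6, -50, -28, -27, -85/6, -12, -10, -9, -7, 53, 59, 65, 68, 73, 94, 99]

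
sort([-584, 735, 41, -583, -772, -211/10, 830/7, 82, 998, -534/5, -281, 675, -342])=[-772, -584, -583, -342, -281, -534/5, -211/10, 41, 82, 830/7, 675, 735, 998]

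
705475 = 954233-248758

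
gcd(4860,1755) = 135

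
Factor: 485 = 5^1 * 97^1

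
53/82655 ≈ 0.000641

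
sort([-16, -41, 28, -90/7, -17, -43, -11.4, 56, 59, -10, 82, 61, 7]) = [-43, -41, -17, -16, -90/7, -11.4, -10, 7, 28, 56, 59, 61, 82]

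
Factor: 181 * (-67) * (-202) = 2^1 * 67^1 * 101^1 * 181^1 = 2449654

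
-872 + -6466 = -7338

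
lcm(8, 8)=8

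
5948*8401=49969148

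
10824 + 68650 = 79474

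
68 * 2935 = 199580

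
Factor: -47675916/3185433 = -1 * 2^2 * 3^(-1) * 331^1 * 4001^1 * 117979^(-1) = -5297324/353937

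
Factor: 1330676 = 2^2*79^1*4211^1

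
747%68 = 67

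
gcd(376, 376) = 376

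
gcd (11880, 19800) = 3960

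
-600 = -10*60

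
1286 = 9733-8447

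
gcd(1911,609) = 21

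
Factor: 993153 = 3^1*7^1*47293^1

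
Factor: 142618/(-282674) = -1*167^1*331^(-1) = -167/331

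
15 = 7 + 8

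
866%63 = 47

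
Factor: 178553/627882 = 2^ (-1)*3^ (-1)*29^1*47^1*131^1*227^ (-1)*461^ (-1) 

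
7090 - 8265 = -1175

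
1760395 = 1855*949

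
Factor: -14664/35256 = -1*47^1*113^ (-1) = -47/113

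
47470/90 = 4747/9 ≈ 527.44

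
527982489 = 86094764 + 441887725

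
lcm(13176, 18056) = 487512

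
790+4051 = 4841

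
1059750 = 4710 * 225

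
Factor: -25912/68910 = -1*2^2*3^(-1)*5^(-1)*41^1*79^1*2297^(-1) = -12956/34455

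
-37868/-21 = 1803 + 5/21 ≈ 1803.24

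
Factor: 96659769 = 3^1 * 32219923^1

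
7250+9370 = 16620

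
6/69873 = 2/23291 ≈ 0.0000859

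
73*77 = 5621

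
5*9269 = 46345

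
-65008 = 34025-99033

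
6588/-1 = -6588 = -6588.00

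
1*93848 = 93848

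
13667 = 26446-12779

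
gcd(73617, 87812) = 1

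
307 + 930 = 1237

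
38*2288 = 86944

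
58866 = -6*(-9811)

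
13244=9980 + 3264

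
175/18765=35/3753 ≈ 0.00933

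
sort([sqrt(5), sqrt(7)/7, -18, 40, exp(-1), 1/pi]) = [-18, 1/pi, exp(-1), sqrt(7)/7, sqrt(5), 40]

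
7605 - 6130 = 1475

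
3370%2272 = 1098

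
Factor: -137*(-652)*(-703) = -1*2^2*19^1*37^1*137^1*163^1 = -62794772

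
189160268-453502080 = -264341812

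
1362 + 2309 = 3671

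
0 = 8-8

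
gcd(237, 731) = 1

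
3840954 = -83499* (-46)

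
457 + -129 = 328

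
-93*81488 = -7578384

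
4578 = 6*763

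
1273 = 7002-5729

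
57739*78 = 4503642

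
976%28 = 24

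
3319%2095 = 1224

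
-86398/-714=43199/357 ≈ 121.01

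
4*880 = 3520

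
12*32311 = 387732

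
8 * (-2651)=-21208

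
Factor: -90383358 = -1*2^1*3^1*13^1*1158761^1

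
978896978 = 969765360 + 9131618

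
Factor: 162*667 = 2^1*3^4*23^1*29^1 = 108054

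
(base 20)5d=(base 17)6b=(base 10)113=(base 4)1301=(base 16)71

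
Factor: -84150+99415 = 5^1 * 43^1 * 71^1 = 15265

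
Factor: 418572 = 2^2 * 3^2 * 7^1 * 11^1 * 151^1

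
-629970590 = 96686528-726657118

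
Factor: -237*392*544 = -1*2^8*3^1*7^2*17^1*79^1 = -50539776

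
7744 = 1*7744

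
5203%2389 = 425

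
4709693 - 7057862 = -2348169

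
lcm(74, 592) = 592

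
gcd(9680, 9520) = 80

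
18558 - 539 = 18019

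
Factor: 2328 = 2^3 * 3^1 * 97^1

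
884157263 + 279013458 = 1163170721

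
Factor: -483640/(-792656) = 2^(-1)*5^1*113^1*463^(-1) = 565/926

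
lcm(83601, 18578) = 167202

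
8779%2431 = 1486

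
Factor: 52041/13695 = 5^(-1)*19^1 = 19/5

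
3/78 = 1/26 ≈ 0.0385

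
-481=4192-4673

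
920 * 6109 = 5620280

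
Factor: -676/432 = -1*2^(-2)*3^(-3)*13^2 = -169/108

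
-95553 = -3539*27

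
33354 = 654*51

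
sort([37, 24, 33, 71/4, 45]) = [71/4, 24, 33, 37, 45]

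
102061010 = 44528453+57532557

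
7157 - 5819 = 1338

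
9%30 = 9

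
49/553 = 7/79 ≈ 0.0886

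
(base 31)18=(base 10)39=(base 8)47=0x27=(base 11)36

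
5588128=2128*2626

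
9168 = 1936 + 7232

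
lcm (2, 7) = 14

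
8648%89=15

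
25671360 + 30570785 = 56242145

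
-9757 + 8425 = -1332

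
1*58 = 58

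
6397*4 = 25588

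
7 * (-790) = -5530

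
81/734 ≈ 0.110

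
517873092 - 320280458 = 197592634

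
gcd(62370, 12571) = 1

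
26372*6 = 158232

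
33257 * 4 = 133028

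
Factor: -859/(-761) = 761^(-1) * 859^1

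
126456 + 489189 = 615645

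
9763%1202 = 147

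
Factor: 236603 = 223^1 * 1061^1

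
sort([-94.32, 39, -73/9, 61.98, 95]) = [-94.32, -73/9, 39, 61.98, 95]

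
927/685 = 1 + 242/685 ≈ 1.35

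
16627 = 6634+9993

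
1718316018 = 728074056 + 990241962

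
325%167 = 158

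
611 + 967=1578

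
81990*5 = 409950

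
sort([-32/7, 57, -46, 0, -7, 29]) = [-46, -7, -32/7, 0, 29, 57]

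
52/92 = 13/23 ≈ 0.565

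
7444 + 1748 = 9192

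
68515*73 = 5001595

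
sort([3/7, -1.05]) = [-1.05, 3/7]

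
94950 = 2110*45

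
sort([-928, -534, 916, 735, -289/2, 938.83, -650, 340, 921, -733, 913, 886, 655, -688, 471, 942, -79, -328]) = [-928, -733, -688, -650, -534, -328, -289/2, -79, 340, 471, 655, 735, 886, 913, 916, 921, 938.83, 942]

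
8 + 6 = 14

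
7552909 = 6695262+857647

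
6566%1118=976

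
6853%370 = 193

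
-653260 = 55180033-55833293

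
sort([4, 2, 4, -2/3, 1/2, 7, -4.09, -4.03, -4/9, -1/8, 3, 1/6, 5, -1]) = [-4.09, -4.03, -1, -2/3, -4/9, -1/8, 1/6, 1/2, 2, 3, 4, 4, 5, 7]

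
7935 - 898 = 7037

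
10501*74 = 777074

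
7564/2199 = 3 + 967/2199 ≈ 3.44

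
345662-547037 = -201375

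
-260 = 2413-2673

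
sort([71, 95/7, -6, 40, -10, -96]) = [-96, -10, -6, 95/7, 40, 71]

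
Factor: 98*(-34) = -1*2^2*7^2*17^1 = -3332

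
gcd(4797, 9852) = 3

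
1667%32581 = 1667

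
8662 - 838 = 7824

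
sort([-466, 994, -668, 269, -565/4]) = [-668, -466, -565/4, 269, 994]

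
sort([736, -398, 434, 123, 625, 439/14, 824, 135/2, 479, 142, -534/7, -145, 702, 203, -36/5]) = [-398, -145, -534/7, -36/5, 439/14, 135/2, 123, 142, 203, 434, 479, 625, 702, 736, 824]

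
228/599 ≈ 0.381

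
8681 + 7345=16026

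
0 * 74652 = 0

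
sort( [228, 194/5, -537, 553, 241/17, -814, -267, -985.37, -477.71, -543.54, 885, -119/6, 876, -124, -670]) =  [-985.37, -814, -670, -543.54, -537, -477.71, -267, -124, -119/6, 241/17, 194/5, 228, 553, 876, 885]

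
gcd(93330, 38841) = 3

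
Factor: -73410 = -1*2^1*3^1*5^1*2447^1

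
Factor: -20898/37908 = -1*2^(-1)*3^(-1)*13^(-1)*43^1 = -43/78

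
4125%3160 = 965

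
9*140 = 1260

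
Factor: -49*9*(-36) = 2^2*3^4*7^2 = 15876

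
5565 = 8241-2676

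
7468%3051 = 1366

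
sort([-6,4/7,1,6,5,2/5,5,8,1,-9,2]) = [-9,-6,2/5,4/7,1,1,2,5,5,6,8]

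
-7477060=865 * (-8644)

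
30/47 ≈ 0.638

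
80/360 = 2/9 ≈ 0.222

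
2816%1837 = 979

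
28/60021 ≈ 0.000467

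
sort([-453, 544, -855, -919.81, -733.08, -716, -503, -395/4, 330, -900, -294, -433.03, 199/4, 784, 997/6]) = [-919.81, -900, -855, -733.08, -716, -503, -453, -433.03, -294, -395/4, 199/4, 997/6, 330, 544, 784]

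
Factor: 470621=470621^1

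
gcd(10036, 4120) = 4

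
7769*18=139842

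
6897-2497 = 4400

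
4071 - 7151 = -3080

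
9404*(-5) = -47020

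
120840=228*530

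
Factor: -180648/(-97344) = 2^(-3)*13^(-1)*193^1 = 193/104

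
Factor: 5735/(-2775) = -1 * 3^(-1) * 5^(-1) * 31^1 = -31/15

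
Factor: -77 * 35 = -1 * 5^1 * 7^2 * 11^1 = -2695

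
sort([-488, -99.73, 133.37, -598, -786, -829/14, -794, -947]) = [-947, -794, -786, -598, -488, -99.73, -829/14, 133.37]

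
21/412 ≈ 0.0510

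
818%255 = 53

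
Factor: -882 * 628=-1 * 2^3 * 3^2 * 7^2 * 157^1=-553896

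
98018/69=1420 + 38/69 ≈ 1420.55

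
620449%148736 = 25505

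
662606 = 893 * 742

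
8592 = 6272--2320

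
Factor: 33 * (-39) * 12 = -1 * 2^2 * 3^3 * 11^1 * 13^1 = -15444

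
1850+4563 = 6413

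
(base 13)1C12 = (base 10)4240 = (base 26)672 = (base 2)1000010010000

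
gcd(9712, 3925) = 1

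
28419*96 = 2728224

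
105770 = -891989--997759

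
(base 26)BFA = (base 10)7836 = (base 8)17234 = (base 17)1A1G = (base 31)84O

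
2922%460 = 162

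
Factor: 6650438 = 2^1 * 3325219^1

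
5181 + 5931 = 11112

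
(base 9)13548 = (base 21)khk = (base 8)21755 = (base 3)110121122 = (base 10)9197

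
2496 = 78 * 32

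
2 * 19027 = 38054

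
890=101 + 789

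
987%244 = 11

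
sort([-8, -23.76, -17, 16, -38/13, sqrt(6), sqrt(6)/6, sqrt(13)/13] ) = [-23.76, -17, -8, -38/13, sqrt(13)/13, sqrt(6)/6, sqrt(6), 16] 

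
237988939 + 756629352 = 994618291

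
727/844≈0.861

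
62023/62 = 1000 + 23/62 ≈ 1000.37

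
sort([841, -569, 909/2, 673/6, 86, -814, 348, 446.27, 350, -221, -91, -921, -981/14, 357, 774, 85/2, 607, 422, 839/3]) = [-921, -814, -569, -221, -91, -981/14, 85/2, 86, 673/6, 839/3, 348, 350, 357, 422, 446.27, 909/2, 607, 774, 841]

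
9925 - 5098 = 4827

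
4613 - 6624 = -2011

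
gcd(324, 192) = 12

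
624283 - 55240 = 569043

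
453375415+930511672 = 1383887087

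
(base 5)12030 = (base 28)13m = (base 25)1af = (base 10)890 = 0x37a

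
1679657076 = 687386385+992270691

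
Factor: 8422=2^1*4211^1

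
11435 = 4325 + 7110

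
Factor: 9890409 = 3^1*701^1*4703^1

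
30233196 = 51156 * 591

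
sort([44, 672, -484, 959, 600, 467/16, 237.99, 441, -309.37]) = [-484, -309.37, 467/16, 44, 237.99, 441, 600, 672, 959]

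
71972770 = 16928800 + 55043970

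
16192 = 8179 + 8013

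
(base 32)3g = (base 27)44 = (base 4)1300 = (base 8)160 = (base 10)112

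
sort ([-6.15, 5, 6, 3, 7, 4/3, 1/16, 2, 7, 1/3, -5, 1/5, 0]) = [-6.15, -5, 0, 1/16, 1/5, 1/3, 4/3, 2, 3, 5, 6, 7, 7]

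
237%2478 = 237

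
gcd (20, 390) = 10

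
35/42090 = 7/8418 ≈ 0.000832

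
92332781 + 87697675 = 180030456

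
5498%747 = 269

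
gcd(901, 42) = 1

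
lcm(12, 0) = 0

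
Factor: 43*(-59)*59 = -1*43^1*59^2 = -149683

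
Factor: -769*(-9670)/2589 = 2^1*3^(-1)*5^1*769^1*863^(-1)*967^1 = 7436230/2589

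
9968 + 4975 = 14943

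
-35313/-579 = 60+191/193 ≈ 60.99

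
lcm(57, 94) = 5358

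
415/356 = 1 + 59/356 ≈ 1.17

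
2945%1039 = 867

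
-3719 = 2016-5735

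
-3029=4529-7558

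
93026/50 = 46513/25 = 1860.52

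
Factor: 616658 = 2^1*7^1*17^1*2591^1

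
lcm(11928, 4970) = 59640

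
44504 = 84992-40488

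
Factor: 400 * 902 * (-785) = -1 * 2^5 * 5^3 * 11^1 * 41^1 * 157^1 = -283228000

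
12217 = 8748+3469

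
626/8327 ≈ 0.0752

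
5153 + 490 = 5643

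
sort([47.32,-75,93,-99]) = [-99,-75,47.32,93]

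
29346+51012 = 80358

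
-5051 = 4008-9059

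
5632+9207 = 14839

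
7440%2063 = 1251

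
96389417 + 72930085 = 169319502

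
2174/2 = 1087 = 1087.00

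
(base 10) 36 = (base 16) 24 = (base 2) 100100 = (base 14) 28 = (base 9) 40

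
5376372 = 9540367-4163995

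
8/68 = 2/17 ≈ 0.118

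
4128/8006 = 2064/4003 ≈ 0.516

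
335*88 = 29480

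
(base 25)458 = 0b101001001001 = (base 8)5111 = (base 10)2633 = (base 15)ba8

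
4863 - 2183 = 2680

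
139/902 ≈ 0.154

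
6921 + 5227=12148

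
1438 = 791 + 647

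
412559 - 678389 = -265830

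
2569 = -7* (-367)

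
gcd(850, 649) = 1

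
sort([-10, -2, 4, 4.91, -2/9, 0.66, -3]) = [-10, -3, -2, -2/9, 0.66, 4, 4.91]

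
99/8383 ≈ 0.0118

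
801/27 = 89/3 ≈ 29.67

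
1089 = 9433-8344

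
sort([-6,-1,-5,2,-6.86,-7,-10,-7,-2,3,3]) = [-10,-7,-7,-6.86,-6,-5,-2,-1,2,3,3]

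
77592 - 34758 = 42834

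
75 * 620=46500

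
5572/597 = 28/3 ≈ 9.33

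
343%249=94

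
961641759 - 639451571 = 322190188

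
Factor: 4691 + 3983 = 2^1 * 4337^1 = 8674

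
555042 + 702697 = 1257739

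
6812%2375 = 2062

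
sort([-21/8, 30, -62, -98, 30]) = [-98, -62, -21/8, 30, 30]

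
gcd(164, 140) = 4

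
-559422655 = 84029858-643452513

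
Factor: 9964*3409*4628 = 2^4*7^1*13^1*47^1*53^1*89^1*487^1 = 157200553328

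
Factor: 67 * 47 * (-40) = -1 * 2^3 * 5^1 * 47^1 * 67^1 = -125960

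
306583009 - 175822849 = 130760160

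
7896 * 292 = 2305632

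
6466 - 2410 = 4056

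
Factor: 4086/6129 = 2^1 * 3^(-1) = 2/3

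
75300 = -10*(-7530)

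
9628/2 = 4814 = 4814.00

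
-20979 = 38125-59104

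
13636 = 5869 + 7767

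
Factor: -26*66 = -1*2^2*3^1*11^1*13^1 = -1716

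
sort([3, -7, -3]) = [-7, -3, 3]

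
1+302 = 303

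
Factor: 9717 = 3^1*41^1*79^1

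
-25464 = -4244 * 6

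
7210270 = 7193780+16490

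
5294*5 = 26470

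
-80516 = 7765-88281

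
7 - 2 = 5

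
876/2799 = 292/933 ≈ 0.313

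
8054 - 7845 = 209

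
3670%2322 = 1348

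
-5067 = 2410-7477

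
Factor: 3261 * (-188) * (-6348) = 2^4 * 3^2 * 23^2 * 47^1 * 1087^1 = 3891755664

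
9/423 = 1/47≈0.0213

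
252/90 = 14/5 = 2.80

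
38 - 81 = -43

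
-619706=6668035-7287741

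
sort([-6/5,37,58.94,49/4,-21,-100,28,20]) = [-100,-21,-6/5,49/4,20,28,37,58.94]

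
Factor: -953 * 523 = -1 * 523^1 * 953^1 = -498419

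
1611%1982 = 1611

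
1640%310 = 90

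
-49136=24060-73196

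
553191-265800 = 287391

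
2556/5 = 511 + 1/5 = 511.20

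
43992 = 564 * 78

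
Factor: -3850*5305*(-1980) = 2^3*3^2*5^4*7^1*11^2*1061^1 = 40440015000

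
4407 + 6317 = 10724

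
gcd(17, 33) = 1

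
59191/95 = 623 + 6/95 ≈ 623.06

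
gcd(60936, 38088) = 24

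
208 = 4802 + -4594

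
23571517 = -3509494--27081011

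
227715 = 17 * 13395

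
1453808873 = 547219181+906589692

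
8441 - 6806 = 1635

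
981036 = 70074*14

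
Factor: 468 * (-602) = -1 * 2^3 * 3^2 * 7^1 * 13^1 * 43^1 = -281736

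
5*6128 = 30640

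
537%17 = 10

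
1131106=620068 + 511038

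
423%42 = 3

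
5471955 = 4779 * 1145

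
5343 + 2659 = 8002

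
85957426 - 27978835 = 57978591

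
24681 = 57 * 433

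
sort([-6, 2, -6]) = [-6, -6, 2]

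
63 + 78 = 141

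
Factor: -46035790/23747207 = -1*2^1*5^1*11^(-1)*19^(-1)*113623^(-1)*4603579^1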